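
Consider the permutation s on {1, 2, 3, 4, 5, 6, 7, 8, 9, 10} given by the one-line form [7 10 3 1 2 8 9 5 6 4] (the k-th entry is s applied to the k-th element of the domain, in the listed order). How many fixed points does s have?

The fixed points (elements with s(x) = x) are {3}, so there is 1.

1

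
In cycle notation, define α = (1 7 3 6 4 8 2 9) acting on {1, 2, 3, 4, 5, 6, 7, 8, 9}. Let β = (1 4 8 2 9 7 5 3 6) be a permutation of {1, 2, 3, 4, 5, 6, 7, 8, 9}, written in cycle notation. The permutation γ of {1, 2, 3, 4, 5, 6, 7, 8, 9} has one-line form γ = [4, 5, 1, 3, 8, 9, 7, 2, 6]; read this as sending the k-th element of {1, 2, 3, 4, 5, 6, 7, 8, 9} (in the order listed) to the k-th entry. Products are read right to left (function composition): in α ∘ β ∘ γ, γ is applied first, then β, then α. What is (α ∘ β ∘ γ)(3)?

Apply the permutations in order: γ(3) = 1, then β(1) = 4, then α(4) = 8. So (α ∘ β ∘ γ)(3) = 8.

8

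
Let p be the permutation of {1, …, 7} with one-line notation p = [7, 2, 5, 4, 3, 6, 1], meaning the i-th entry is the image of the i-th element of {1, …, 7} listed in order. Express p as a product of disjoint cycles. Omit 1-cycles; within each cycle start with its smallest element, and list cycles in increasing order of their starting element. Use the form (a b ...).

(1 7)(3 5)

Iterating p from 1 gives 1 → 7 → 1; that is the 2-cycle (1 7).
Continuing from each remaining unvisited element yields (1 7)(3 5).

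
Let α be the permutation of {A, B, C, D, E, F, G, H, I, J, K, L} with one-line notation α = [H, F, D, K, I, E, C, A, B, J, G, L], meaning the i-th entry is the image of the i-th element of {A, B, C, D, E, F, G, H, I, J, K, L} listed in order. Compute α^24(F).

Tracing F → E → … returns to F after 4 steps, so F lies in a 4-cycle (B, F, E, I).
On a 4-cycle, α^4 is the identity, so α^24 = α^0 there (24 ≡ 0 mod 4).
So α^24(F) = F.

F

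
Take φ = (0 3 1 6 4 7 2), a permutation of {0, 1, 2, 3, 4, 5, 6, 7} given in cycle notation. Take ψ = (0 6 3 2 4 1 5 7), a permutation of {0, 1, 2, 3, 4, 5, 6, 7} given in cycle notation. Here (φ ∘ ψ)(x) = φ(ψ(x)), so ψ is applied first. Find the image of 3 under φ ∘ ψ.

ψ(3) = 2, then φ(2) = 0; composing gives (φ ∘ ψ)(3) = 0.

0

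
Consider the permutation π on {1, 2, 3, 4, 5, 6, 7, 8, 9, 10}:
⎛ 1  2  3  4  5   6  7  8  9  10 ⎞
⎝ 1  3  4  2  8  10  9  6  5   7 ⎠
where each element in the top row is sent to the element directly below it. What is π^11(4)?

Tracing 4 → 2 → … returns to 4 after 3 steps, so 4 lies in a 3-cycle (2 3 4).
Powers repeat with period 3 on this cycle, and 11 mod 3 = 2, so π^11(4) = π^2(4).
Stepping 2 places around the cycle: 4 → 2 → 3.

3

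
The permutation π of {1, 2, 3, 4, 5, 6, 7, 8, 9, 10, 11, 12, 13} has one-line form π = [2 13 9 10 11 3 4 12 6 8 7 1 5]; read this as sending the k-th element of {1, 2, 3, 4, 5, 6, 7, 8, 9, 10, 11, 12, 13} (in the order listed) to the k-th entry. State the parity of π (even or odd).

odd

In disjoint-cycle form the cycle lengths are 10, 3.
A cycle of length ℓ contributes ℓ−1 transpositions, so π is a product of 9 + 2 = 11 transpositions — odd.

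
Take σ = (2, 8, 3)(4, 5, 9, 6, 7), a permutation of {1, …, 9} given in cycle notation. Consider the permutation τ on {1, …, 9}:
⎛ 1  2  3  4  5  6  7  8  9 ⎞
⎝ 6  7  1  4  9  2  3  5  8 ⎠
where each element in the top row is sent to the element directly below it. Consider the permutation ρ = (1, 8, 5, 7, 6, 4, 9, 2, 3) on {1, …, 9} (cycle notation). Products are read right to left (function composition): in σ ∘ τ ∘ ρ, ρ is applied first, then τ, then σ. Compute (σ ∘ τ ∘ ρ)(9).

4

(σ ∘ τ ∘ ρ)(9) = σ(τ(ρ(9))). ρ(9) = 2, then τ(2) = 7, then σ(7) = 4, so the result is 4.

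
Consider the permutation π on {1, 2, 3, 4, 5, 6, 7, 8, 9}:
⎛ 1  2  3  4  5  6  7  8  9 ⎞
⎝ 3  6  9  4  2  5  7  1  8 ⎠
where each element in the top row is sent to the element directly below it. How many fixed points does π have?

2

The fixed points (elements with π(x) = x) are {4, 7}, so there are 2.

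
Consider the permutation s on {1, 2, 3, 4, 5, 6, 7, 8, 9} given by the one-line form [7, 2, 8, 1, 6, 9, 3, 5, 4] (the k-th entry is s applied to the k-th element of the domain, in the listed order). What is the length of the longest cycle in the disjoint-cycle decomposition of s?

8

Decomposing into disjoint cycles gives (1, 7, 3, 8, 5, 6, 9, 4); the longest has length 8.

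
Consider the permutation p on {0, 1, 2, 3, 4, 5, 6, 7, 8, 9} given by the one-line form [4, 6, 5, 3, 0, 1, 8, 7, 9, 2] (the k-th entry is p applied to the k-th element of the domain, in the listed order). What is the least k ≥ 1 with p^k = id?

6

The disjoint-cycle form of p has cycle lengths 6, 2, 1, 1.
Since disjoint cycles commute, ord(p) = lcm(6, 2) = 6.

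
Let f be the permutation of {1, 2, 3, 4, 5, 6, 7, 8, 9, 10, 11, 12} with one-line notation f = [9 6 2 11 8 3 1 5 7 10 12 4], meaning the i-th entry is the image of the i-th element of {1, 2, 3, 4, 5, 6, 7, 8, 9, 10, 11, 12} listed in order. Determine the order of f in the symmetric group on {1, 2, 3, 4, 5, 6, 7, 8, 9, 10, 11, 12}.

Writing f as disjoint cycles, the cycle lengths are 3, 3, 3, 2, 1.
Since disjoint cycles commute, ord(f) = lcm(3, 3, 3, 2) = 6.

6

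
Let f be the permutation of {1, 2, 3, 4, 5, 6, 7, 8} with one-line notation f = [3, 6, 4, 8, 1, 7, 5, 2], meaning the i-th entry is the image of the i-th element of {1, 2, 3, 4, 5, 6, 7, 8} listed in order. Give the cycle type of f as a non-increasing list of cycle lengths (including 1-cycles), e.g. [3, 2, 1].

[8]

The disjoint cycles are (1, 3, 4, 8, 2, 6, 7, 5), with lengths 8 in non-increasing order.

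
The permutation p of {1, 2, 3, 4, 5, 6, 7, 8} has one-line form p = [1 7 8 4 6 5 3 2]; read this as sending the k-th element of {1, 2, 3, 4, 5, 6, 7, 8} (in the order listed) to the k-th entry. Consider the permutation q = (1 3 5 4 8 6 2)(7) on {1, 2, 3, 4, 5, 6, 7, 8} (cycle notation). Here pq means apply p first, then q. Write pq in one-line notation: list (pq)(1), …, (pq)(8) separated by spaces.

3 7 6 8 2 4 5 1

(pq)(x) = q(p(x)). Computing each image: q(p(1)) = q(1) = 3, q(p(2)) = q(7) = 7, q(p(3)) = q(8) = 6, q(p(4)) = q(4) = 8, q(p(5)) = q(6) = 2, q(p(6)) = q(5) = 4, q(p(7)) = q(3) = 5, q(p(8)) = q(2) = 1.
Hence pq = [3 7 6 8 2 4 5 1].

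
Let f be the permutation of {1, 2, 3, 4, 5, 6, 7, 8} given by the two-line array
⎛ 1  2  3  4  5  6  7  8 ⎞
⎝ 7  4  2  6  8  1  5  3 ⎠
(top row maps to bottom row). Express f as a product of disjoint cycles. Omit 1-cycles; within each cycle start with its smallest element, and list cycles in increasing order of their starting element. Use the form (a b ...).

(1 7 5 8 3 2 4 6)

Iterating f from 1 gives 1 → 7 → 5 → 8 → 3 → 2 → 4 → 6 → 1; that is the 8-cycle (1 7 5 8 3 2 4 6).
Repeating from the next unused element and collecting all non-trivial cycles gives (1 7 5 8 3 2 4 6).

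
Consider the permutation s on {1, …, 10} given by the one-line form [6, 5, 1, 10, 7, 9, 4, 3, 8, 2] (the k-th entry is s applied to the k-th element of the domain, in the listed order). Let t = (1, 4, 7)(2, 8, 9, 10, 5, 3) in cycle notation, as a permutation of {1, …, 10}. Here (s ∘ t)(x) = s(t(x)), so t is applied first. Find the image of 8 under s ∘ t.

(s ∘ t)(8) = s(t(8)). t(8) = 9, then s(9) = 8. So (s ∘ t)(8) = 8.

8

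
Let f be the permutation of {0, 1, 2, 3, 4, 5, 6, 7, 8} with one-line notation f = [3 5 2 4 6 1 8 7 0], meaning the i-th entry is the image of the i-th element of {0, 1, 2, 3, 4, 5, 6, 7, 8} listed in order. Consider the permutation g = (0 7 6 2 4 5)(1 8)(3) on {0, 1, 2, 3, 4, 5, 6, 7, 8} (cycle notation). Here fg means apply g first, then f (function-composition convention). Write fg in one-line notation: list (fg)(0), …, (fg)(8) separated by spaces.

7 0 6 4 1 3 2 8 5

(fg)(x) = f(g(x)). Computing each image: f(g(0)) = f(7) = 7, f(g(1)) = f(8) = 0, f(g(2)) = f(4) = 6, f(g(3)) = f(3) = 4, f(g(4)) = f(5) = 1, f(g(5)) = f(0) = 3, f(g(6)) = f(2) = 2, f(g(7)) = f(6) = 8, f(g(8)) = f(1) = 5.
Hence fg = [7 0 6 4 1 3 2 8 5].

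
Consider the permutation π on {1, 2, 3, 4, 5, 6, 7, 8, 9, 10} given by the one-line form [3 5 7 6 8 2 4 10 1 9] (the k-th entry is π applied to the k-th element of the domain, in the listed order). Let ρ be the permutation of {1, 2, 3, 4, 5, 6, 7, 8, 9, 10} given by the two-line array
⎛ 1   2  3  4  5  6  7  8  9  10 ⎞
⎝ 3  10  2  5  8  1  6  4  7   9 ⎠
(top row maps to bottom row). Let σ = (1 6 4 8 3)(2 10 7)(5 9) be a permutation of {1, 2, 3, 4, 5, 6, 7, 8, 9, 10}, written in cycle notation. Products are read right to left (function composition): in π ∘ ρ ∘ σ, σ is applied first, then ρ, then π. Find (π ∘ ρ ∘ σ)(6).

(π ∘ ρ ∘ σ)(6) = π(ρ(σ(6))). σ(6) = 4, then ρ(4) = 5, then π(5) = 8, so the result is 8.

8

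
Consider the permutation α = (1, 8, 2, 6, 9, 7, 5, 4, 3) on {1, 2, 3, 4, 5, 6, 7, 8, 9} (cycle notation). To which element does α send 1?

Within (1, 8, 2, 6, 9, 7, 5, 4, 3), 1 ↦ 8.

8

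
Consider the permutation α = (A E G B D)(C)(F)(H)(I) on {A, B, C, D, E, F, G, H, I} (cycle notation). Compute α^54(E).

A

E lies in the 5-cycle (A E G B D).
Since the cycle has length 5, α^54 acts on it the same as α^4 (54 mod 5 = 4).
Stepping 4 places around the cycle: E → G → B → D → A.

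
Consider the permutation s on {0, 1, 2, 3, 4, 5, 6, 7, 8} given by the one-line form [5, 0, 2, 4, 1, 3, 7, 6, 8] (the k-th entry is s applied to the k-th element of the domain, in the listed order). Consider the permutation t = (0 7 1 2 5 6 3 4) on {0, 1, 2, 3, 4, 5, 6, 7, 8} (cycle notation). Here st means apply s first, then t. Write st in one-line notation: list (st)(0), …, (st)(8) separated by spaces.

For each element, apply s then t: 0 → 5 → 6; 1 → 0 → 7; 2 → 2 → 5; 3 → 4 → 0; 4 → 1 → 2; 5 → 3 → 4; 6 → 7 → 1; 7 → 6 → 3; 8 → 8 → 8.
Collecting the images, st = [6 7 5 0 2 4 1 3 8].

6 7 5 0 2 4 1 3 8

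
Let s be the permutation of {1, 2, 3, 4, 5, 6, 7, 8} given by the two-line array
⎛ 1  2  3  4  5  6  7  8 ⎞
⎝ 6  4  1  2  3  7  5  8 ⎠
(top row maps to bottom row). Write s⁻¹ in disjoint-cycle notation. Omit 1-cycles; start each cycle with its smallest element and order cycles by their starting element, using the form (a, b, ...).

First write s in disjoint cycles: (1, 6, 7, 5, 3)(2, 4).
Reversing each cycle (and rotating so the smallest element leads) gives s⁻¹ = (1, 3, 5, 7, 6)(2, 4).

(1, 3, 5, 7, 6)(2, 4)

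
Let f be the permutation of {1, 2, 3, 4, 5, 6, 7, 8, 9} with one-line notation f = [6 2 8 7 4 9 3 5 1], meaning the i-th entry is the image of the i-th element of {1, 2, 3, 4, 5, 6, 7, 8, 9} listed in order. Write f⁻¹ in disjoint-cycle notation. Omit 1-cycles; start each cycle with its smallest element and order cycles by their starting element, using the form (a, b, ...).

(1, 9, 6)(3, 7, 4, 5, 8)

The cycle decomposition of f is (1, 6, 9)(3, 8, 5, 4, 7).
Reversing each cycle (and rotating so the smallest element leads) gives f⁻¹ = (1, 9, 6)(3, 7, 4, 5, 8).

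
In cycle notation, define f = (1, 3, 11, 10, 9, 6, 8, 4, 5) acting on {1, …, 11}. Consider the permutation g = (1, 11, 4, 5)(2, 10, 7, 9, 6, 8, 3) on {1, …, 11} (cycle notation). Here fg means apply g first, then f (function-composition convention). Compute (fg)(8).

11

First apply g: g(8) = 3, then f(3) = 11. Thus (fg)(8) = 11.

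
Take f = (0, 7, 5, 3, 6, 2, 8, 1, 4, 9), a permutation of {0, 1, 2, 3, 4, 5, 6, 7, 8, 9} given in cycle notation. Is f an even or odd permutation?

The cycle lengths are 10.
A cycle is odd iff its length is even; f has 1 even-length cycle, so sgn(f) = (−1)^1 and f is odd.

odd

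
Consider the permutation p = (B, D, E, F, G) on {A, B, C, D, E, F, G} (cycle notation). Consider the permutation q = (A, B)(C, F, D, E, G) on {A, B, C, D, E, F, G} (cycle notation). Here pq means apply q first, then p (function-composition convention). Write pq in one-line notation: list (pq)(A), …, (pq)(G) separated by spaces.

For each element, apply q then p: A → B → D; B → A → A; C → F → G; D → E → F; E → G → B; F → D → E; G → C → C.
So pq in one-line form is D A G F B E C.

D A G F B E C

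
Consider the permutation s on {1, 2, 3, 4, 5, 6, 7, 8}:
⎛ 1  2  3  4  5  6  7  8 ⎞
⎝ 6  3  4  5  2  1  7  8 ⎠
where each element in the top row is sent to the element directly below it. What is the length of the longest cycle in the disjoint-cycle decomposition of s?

Decomposing into disjoint cycles gives (1, 6)(2, 3, 4, 5); the longest has length 4.

4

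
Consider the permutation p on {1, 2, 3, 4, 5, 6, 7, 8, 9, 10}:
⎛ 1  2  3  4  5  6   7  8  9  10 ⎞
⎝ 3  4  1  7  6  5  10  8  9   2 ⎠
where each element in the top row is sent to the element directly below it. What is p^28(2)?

2

Tracing 2 → 4 → … returns to 2 after 4 steps, so 2 lies in a 4-cycle (2 4 7 10).
On a 4-cycle, p^4 is the identity, so p^28 = p^0 there (28 ≡ 0 mod 4).
So p^28(2) = 2.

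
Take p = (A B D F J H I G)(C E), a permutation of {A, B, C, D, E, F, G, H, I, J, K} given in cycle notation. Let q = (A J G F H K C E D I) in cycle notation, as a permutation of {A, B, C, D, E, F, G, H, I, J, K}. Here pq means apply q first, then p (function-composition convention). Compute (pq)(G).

J

(pq)(G) = p(q(G)). q(G) = F, then p(F) = J. So (pq)(G) = J.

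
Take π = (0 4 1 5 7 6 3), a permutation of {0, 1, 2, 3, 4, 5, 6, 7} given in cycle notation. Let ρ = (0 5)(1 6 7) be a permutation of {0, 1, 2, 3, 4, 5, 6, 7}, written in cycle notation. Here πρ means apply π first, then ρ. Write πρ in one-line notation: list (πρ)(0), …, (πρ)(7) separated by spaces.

4 0 2 5 6 1 3 7

For each element, apply π then ρ: 0 → 4 → 4; 1 → 5 → 0; 2 → 2 → 2; 3 → 0 → 5; 4 → 1 → 6; 5 → 7 → 1; 6 → 3 → 3; 7 → 6 → 7.
Collecting the images, πρ = [4 0 2 5 6 1 3 7].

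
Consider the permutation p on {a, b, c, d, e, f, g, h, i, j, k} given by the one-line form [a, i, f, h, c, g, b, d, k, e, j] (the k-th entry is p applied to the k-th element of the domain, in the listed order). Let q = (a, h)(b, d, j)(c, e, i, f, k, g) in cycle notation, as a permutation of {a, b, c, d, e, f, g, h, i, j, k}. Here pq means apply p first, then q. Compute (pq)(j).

i

(pq)(j) = q(p(j)). p(j) = e, then q(e) = i. So (pq)(j) = i.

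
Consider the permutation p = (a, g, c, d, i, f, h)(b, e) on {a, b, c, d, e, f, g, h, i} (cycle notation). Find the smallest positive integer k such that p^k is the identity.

14

The cycle type of p is (7, 2).
Since disjoint cycles commute, ord(p) = lcm(7, 2) = 14.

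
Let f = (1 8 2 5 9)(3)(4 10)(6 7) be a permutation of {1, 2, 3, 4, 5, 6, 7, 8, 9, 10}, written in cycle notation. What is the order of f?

The cycle type of f is (5, 2, 2, 1).
Since disjoint cycles commute, ord(f) = lcm(5, 2, 2) = 10.

10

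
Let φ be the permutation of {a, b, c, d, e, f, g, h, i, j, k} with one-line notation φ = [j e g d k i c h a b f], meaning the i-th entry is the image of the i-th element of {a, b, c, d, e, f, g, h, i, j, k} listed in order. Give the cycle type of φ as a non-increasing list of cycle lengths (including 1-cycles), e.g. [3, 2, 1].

[7, 2, 1, 1]

The disjoint cycles are (a, j, b, e, k, f, i)(c, g)(d)(h), with lengths 7, 2, 1, 1 in non-increasing order.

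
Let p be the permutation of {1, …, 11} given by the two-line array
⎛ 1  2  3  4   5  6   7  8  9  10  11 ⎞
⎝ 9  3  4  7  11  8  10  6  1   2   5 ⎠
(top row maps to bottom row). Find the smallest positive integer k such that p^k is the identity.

The disjoint-cycle form of p has cycle lengths 5, 2, 2, 2.
Since disjoint cycles commute, ord(p) = lcm(5, 2, 2, 2) = 10.

10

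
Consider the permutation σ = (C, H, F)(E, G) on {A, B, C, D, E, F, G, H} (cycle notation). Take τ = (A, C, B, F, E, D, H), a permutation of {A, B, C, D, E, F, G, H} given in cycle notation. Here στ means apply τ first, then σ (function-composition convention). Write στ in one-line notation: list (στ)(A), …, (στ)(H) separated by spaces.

H C B F D G E A

(στ)(x) = σ(τ(x)). Computing each image: σ(τ(A)) = σ(C) = H, σ(τ(B)) = σ(F) = C, σ(τ(C)) = σ(B) = B, σ(τ(D)) = σ(H) = F, σ(τ(E)) = σ(D) = D, σ(τ(F)) = σ(E) = G, σ(τ(G)) = σ(G) = E, σ(τ(H)) = σ(A) = A.
Hence στ = [H C B F D G E A].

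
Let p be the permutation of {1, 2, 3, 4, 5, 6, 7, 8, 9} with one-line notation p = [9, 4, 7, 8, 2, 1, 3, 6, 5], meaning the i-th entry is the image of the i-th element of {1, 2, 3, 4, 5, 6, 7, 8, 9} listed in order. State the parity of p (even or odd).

odd

In disjoint-cycle form the cycle lengths are 7, 2.
A cycle of length ℓ contributes ℓ−1 transpositions, so p is a product of 6 + 1 = 7 transpositions — odd.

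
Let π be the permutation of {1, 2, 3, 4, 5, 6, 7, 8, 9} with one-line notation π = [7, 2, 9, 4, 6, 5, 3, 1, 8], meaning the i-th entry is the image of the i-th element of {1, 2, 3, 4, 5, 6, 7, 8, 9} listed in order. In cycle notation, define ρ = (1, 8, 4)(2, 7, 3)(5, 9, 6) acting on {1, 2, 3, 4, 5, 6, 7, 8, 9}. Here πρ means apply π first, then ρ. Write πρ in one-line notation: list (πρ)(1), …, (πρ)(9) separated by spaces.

(πρ)(x) = ρ(π(x)). Computing each image: ρ(π(1)) = ρ(7) = 3, ρ(π(2)) = ρ(2) = 7, ρ(π(3)) = ρ(9) = 6, ρ(π(4)) = ρ(4) = 1, ρ(π(5)) = ρ(6) = 5, ρ(π(6)) = ρ(5) = 9, ρ(π(7)) = ρ(3) = 2, ρ(π(8)) = ρ(1) = 8, ρ(π(9)) = ρ(8) = 4.
Hence πρ = [3 7 6 1 5 9 2 8 4].

3 7 6 1 5 9 2 8 4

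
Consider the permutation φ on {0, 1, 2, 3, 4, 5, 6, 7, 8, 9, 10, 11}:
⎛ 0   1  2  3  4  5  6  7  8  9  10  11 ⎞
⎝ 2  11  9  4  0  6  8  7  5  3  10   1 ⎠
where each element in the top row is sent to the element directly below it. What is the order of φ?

30

The disjoint-cycle form of φ has cycle lengths 5, 3, 2, 1, 1.
The order is lcm(5, 3, 2) = 30.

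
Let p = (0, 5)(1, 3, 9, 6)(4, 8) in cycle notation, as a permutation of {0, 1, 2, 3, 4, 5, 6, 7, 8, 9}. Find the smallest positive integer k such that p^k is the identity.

The cycle type of p is (4, 2, 2, 1, 1).
Since disjoint cycles commute, ord(p) = lcm(4, 2, 2) = 4.

4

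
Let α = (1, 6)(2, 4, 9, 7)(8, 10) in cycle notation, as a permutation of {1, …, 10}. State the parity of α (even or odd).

odd

The cycle lengths are 4, 2, 2, 1, 1.
A cycle of length ℓ contributes ℓ−1 transpositions, so α is a product of 3 + 1 + 1 = 5 transpositions — odd.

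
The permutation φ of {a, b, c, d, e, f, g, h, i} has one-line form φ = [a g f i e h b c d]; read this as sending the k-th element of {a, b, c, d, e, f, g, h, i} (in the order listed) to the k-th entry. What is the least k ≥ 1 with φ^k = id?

6

Writing φ as disjoint cycles, the cycle lengths are 3, 2, 2, 1, 1.
Since disjoint cycles commute, ord(φ) = lcm(3, 2, 2) = 6.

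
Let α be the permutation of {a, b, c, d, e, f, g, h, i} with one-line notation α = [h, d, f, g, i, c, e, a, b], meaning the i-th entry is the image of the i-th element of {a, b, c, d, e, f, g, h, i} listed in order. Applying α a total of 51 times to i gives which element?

b

Tracing i → b → … returns to i after 5 steps, so i lies in a 5-cycle (b d g e i).
Since the cycle has length 5, α^51 acts on it the same as α^1 (51 mod 5 = 1).
Stepping 1 place around the cycle: i → b.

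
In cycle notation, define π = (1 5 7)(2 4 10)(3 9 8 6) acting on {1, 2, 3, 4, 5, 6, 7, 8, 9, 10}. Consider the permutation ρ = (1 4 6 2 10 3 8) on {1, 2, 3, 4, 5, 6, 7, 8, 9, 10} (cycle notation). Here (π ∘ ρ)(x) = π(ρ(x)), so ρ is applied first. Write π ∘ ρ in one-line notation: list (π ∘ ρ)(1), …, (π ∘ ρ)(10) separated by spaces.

10 2 6 3 7 4 1 5 8 9

For each element, apply ρ then π: 1 → 4 → 10; 2 → 10 → 2; 3 → 8 → 6; 4 → 6 → 3; 5 → 5 → 7; 6 → 2 → 4; 7 → 7 → 1; 8 → 1 → 5; 9 → 9 → 8; 10 → 3 → 9.
So π ∘ ρ in one-line form is 10 2 6 3 7 4 1 5 8 9.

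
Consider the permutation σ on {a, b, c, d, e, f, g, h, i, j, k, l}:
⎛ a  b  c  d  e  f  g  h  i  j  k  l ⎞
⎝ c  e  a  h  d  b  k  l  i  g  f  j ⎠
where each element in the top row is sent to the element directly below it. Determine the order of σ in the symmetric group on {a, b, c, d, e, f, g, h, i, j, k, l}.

18

The disjoint-cycle form of σ has cycle lengths 9, 2, 1.
The order is lcm(9, 2) = 18.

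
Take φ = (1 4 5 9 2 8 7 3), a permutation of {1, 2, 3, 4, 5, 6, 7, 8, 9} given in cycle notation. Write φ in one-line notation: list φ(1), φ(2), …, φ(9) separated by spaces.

Image by image: 1→4, 2→8, 3→1, 4→5, 5→9, 6→6, 7→3, 8→7, 9→2.
So the one-line form is 4 8 1 5 9 6 3 7 2.

4 8 1 5 9 6 3 7 2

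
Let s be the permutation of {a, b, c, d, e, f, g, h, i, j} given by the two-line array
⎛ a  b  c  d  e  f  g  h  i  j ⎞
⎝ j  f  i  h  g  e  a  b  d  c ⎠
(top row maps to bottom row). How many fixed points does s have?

No element satisfies s(x) = x, so there are 0 fixed points.

0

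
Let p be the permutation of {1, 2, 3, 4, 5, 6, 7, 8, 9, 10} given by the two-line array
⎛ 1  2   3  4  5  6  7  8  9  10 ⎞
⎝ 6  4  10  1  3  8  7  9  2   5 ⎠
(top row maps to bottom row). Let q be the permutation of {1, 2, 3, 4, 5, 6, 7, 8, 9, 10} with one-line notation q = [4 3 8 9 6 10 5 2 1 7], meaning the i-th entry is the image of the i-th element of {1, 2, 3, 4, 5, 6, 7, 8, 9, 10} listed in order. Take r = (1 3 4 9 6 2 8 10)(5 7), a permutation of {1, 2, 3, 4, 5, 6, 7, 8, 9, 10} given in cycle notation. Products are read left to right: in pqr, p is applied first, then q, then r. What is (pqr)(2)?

6

(pqr)(2) = r(q(p(2))). p(2) = 4, then q(4) = 9, then r(9) = 6, so the result is 6.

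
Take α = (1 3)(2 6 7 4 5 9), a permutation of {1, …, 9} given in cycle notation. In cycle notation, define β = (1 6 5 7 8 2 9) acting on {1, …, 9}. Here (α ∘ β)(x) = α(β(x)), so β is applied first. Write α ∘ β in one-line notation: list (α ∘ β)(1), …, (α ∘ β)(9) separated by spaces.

7 2 1 5 4 9 8 6 3

For each element, apply β then α: 1 → 6 → 7; 2 → 9 → 2; 3 → 3 → 1; 4 → 4 → 5; 5 → 7 → 4; 6 → 5 → 9; 7 → 8 → 8; 8 → 2 → 6; 9 → 1 → 3.
So α ∘ β in one-line form is 7 2 1 5 4 9 8 6 3.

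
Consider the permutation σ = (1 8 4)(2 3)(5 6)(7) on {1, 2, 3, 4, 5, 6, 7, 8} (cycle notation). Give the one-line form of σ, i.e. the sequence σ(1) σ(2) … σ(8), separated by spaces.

8 3 2 1 6 5 7 4

Reading each image from the cycles: 1↦8, 2↦3, 3↦2, 4↦1, 5↦6, 6↦5, 7↦7, 8↦4.
Listing these in domain order gives 8 3 2 1 6 5 7 4.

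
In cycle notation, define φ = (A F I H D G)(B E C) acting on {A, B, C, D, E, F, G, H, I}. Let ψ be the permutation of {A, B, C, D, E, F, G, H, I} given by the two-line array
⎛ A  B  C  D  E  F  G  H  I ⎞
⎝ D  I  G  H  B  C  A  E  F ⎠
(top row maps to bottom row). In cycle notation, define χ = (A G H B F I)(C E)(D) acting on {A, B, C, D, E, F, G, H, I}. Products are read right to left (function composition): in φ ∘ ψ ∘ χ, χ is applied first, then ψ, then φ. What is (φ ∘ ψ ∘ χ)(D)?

Chase D: χ(D) = D; ψ(D) = H; φ(H) = D. Hence (φ ∘ ψ ∘ χ)(D) = D.

D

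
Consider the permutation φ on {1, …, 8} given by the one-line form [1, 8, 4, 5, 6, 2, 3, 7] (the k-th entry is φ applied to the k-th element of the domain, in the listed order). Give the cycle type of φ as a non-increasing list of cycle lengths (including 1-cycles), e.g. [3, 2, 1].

The disjoint cycles are (1)(2, 8, 7, 3, 4, 5, 6), with lengths 7, 1 in non-increasing order.

[7, 1]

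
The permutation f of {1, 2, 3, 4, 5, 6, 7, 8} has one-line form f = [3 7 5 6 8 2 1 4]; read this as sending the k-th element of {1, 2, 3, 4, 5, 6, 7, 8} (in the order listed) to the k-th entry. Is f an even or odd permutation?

In disjoint-cycle form the cycle lengths are 8.
A cycle is odd iff its length is even; f has 1 even-length cycle, so sgn(f) = (−1)^1 and f is odd.

odd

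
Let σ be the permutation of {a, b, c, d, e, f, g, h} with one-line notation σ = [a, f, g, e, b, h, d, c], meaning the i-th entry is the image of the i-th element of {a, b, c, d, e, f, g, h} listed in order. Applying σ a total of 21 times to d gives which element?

Tracing d → e → … returns to d after 7 steps, so d lies in a 7-cycle (b, f, h, c, g, d, e).
Powers repeat with period 7 on this cycle, and 21 mod 7 = 0, so σ^21(d) = σ^0(d).
So σ^21(d) = d.

d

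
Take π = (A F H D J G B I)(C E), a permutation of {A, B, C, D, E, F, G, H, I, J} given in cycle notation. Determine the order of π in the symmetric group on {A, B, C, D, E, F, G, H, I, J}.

The disjoint cycles have lengths 8, 2.
Since disjoint cycles commute, ord(π) = lcm(8, 2) = 8.

8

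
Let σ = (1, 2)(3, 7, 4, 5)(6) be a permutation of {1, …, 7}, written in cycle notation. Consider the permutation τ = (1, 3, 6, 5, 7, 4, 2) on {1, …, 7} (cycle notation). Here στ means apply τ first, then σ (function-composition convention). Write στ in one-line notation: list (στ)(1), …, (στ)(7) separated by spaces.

7 2 6 1 4 3 5

Chase each element through τ then σ: 1 → 3 → 7; 2 → 1 → 2; 3 → 6 → 6; 4 → 2 → 1; 5 → 7 → 4; 6 → 5 → 3; 7 → 4 → 5.
So στ in one-line form is 7 2 6 1 4 3 5.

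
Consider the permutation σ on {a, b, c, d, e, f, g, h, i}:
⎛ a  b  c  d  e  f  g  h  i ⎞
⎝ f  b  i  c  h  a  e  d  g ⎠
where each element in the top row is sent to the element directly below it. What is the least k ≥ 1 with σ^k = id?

6

Writing σ as disjoint cycles, the cycle lengths are 6, 2, 1.
The order is lcm(6, 2) = 6.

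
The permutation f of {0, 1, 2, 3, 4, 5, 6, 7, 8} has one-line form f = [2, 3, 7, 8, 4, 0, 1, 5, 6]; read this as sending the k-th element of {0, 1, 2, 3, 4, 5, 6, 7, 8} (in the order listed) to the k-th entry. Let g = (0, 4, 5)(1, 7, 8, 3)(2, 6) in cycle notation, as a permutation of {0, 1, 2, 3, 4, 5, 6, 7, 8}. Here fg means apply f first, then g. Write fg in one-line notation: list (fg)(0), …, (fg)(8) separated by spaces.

6 1 8 3 5 4 7 0 2

(fg)(x) = g(f(x)). Computing each image: g(f(0)) = g(2) = 6, g(f(1)) = g(3) = 1, g(f(2)) = g(7) = 8, g(f(3)) = g(8) = 3, g(f(4)) = g(4) = 5, g(f(5)) = g(0) = 4, g(f(6)) = g(1) = 7, g(f(7)) = g(5) = 0, g(f(8)) = g(6) = 2.
Hence fg = [6 1 8 3 5 4 7 0 2].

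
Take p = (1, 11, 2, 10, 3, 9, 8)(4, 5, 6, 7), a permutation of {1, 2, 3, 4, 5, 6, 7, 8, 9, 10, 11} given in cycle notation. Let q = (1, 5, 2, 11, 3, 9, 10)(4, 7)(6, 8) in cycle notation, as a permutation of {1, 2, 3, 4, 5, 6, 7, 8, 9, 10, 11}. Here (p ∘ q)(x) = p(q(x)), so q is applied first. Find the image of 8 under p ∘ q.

q(8) = 6, then p(6) = 7; composing gives (p ∘ q)(8) = 7.

7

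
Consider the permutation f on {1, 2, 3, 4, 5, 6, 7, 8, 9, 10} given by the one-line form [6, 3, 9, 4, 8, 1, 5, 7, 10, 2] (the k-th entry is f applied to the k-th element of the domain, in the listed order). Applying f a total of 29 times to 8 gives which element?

Tracing 8 → 7 → … returns to 8 after 3 steps, so 8 lies in a 3-cycle (5 8 7).
Powers repeat with period 3 on this cycle, and 29 mod 3 = 2, so f^29(8) = f^2(8).
Advancing 2 steps from 8: 8 → 7 → 5.

5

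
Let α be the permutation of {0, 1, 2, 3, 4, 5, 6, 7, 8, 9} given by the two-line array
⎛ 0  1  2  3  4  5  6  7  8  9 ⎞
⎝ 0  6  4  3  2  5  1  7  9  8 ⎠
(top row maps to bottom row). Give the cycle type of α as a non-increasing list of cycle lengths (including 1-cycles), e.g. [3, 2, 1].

The disjoint cycles are (0)(1, 6)(2, 4)(3)(5)(7)(8, 9), with lengths 2, 2, 2, 1, 1, 1, 1 in non-increasing order.

[2, 2, 2, 1, 1, 1, 1]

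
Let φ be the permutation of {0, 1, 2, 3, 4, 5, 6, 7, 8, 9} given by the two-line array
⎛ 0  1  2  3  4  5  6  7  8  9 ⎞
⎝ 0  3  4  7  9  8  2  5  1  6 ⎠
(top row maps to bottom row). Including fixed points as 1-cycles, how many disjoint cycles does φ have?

3

The cycle decomposition is (0)(1 3 7 5 8)(2 4 9 6), which has 3 cycles (counting 1-cycles).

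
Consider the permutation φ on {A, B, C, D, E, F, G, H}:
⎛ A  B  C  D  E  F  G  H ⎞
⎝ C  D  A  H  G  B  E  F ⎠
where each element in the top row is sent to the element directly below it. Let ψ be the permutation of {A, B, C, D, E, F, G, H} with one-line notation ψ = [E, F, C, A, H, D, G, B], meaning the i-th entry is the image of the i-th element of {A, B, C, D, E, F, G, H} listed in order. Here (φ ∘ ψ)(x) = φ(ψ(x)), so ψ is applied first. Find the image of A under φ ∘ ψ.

G

First apply ψ: ψ(A) = E, then φ(E) = G. Thus (φ ∘ ψ)(A) = G.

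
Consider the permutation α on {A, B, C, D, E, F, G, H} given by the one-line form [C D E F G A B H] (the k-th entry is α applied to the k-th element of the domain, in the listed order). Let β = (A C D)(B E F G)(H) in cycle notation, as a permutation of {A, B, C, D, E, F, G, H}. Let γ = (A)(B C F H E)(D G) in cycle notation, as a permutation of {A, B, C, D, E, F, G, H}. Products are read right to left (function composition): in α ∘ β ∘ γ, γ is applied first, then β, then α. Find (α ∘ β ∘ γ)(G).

Apply the permutations in order: γ(G) = D, then β(D) = A, then α(A) = C. So (α ∘ β ∘ γ)(G) = C.

C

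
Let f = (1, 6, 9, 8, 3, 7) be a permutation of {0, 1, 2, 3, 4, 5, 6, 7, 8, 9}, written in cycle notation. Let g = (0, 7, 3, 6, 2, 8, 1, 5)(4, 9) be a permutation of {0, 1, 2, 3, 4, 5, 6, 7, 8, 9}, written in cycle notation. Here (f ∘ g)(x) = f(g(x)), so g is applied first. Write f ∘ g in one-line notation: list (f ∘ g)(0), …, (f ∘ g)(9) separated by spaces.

(f ∘ g)(x) = f(g(x)). Computing each image: f(g(0)) = f(7) = 1, f(g(1)) = f(5) = 5, f(g(2)) = f(8) = 3, f(g(3)) = f(6) = 9, f(g(4)) = f(9) = 8, f(g(5)) = f(0) = 0, f(g(6)) = f(2) = 2, f(g(7)) = f(3) = 7, f(g(8)) = f(1) = 6, f(g(9)) = f(4) = 4.
Hence f ∘ g = [1 5 3 9 8 0 2 7 6 4].

1 5 3 9 8 0 2 7 6 4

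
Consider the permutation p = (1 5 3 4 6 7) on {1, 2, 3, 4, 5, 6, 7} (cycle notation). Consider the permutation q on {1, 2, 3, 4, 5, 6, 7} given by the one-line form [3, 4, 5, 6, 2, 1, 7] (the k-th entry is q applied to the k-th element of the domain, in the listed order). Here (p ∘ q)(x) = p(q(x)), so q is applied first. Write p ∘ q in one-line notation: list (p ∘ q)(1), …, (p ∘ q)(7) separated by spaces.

For each element, apply q then p: 1 → 3 → 4; 2 → 4 → 6; 3 → 5 → 3; 4 → 6 → 7; 5 → 2 → 2; 6 → 1 → 5; 7 → 7 → 1.
Collecting the images, p ∘ q = [4 6 3 7 2 5 1].

4 6 3 7 2 5 1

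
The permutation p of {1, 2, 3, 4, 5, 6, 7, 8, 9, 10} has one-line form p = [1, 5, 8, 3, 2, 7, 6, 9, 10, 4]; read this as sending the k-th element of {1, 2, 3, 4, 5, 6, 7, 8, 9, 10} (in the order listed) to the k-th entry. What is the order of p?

10

Writing p as disjoint cycles, the cycle lengths are 5, 2, 2, 1.
Since disjoint cycles commute, ord(p) = lcm(5, 2, 2) = 10.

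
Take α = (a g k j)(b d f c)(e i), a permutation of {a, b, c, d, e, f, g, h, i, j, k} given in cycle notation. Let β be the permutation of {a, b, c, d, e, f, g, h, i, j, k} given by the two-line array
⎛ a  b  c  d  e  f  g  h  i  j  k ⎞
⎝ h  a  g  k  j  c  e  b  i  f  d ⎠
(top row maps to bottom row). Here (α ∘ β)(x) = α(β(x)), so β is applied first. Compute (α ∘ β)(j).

c

First apply β: β(j) = f, then α(f) = c. Thus (α ∘ β)(j) = c.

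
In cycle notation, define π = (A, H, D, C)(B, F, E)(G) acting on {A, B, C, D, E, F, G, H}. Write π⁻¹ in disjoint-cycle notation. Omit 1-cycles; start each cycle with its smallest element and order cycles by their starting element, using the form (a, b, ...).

If π sends a → b within a cycle, π⁻¹ sends b → a; equivalently, reverse each cycle.
Reversing each cycle of π and rotating so the smallest element leads gives (A, C, D, H)(B, E, F).

(A, C, D, H)(B, E, F)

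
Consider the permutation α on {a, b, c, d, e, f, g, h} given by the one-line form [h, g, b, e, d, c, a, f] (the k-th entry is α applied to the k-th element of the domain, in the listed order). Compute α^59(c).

Tracing c → b → … returns to c after 6 steps, so c lies in a 6-cycle (a h f c b g).
Powers repeat with period 6 on this cycle, and 59 mod 6 = 5, so α^59(c) = α^5(c).
Advancing 5 steps from c: c → b → g → a → h → f.

f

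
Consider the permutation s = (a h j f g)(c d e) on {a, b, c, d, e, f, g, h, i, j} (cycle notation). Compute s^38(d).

c

d lies in the 3-cycle (c d e).
On a 3-cycle, s^3 is the identity, so s^38 = s^2 there (38 ≡ 2 mod 3).
Stepping 2 places around the cycle: d → e → c.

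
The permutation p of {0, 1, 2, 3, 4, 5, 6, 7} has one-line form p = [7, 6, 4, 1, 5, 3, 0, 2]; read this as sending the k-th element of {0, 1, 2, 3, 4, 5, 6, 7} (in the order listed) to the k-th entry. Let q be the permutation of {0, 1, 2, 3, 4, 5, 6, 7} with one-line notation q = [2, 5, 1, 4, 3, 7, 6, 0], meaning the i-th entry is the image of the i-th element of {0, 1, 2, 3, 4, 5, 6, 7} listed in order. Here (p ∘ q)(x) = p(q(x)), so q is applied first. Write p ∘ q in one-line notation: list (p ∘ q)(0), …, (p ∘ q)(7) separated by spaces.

4 3 6 5 1 2 0 7

Chase each element through q then p: 0 → 2 → 4; 1 → 5 → 3; 2 → 1 → 6; 3 → 4 → 5; 4 → 3 → 1; 5 → 7 → 2; 6 → 6 → 0; 7 → 0 → 7.
Collecting the images, p ∘ q = [4 3 6 5 1 2 0 7].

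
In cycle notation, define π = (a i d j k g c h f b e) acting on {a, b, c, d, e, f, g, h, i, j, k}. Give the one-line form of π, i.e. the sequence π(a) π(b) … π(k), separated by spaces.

Reading each image from the cycles: a→i, b→e, c→h, d→j, e→a, f→b, g→c, h→f, i→d, j→k, k→g.
Listing these in domain order gives i e h j a b c f d k g.

i e h j a b c f d k g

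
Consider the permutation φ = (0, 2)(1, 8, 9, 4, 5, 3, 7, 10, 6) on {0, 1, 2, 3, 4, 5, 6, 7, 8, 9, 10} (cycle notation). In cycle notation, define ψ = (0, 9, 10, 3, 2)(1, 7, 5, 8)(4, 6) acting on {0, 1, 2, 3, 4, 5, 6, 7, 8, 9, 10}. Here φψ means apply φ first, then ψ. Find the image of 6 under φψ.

φ(6) = 1, then ψ(1) = 7; composing gives (φψ)(6) = 7.

7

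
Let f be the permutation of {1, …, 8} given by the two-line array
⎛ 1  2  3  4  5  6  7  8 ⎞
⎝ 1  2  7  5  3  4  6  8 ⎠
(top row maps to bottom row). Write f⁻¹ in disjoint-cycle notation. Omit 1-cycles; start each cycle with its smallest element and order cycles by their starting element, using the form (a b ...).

(3 5 4 6 7)

First write f in disjoint cycles: (3 7 6 4 5).
The inverse reverses every cycle; in canonical form, f⁻¹ = (3 5 4 6 7).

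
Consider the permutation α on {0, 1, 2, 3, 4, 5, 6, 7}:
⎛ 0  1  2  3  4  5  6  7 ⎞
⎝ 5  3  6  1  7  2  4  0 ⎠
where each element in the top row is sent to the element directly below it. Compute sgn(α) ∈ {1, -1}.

1

In disjoint-cycle form the cycle lengths are 6, 2.
A cycle is odd iff its length is even; α has 2 even-length cycles, so sgn(α) = (−1)^2 and α is even.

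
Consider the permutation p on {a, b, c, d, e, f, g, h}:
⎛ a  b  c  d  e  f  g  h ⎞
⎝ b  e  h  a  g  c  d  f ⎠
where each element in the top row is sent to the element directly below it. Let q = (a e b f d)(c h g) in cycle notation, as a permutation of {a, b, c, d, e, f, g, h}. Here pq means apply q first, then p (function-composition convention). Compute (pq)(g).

First apply q: q(g) = c, then p(c) = h. Thus (pq)(g) = h.

h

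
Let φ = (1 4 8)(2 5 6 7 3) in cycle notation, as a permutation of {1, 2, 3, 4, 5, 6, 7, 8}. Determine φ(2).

Within (2 5 6 7 3), 2 ↦ 5.

5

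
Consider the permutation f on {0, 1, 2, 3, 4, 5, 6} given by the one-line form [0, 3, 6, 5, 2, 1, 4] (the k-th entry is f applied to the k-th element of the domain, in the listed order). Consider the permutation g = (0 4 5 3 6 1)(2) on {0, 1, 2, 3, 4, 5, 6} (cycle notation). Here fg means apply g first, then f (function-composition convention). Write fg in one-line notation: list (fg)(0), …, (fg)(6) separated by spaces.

For each element, apply g then f: 0 → 4 → 2; 1 → 0 → 0; 2 → 2 → 6; 3 → 6 → 4; 4 → 5 → 1; 5 → 3 → 5; 6 → 1 → 3.
So fg in one-line form is 2 0 6 4 1 5 3.

2 0 6 4 1 5 3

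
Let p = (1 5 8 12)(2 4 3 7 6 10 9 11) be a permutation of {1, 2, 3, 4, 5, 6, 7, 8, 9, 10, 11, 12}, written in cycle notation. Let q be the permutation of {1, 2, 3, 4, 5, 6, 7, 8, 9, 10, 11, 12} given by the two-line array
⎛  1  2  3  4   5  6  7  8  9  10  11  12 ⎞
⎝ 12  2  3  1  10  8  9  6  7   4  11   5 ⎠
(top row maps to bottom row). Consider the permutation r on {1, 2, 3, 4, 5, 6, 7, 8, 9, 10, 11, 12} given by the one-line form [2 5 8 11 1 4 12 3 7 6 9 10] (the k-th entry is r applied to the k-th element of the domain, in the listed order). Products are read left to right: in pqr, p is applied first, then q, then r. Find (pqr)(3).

7

Chase 3: p(3) = 7; q(7) = 9; r(9) = 7. Hence (pqr)(3) = 7.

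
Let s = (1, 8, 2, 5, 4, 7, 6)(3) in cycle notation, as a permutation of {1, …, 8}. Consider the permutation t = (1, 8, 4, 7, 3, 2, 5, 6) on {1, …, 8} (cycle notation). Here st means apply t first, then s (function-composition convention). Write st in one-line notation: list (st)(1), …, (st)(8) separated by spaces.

2 4 5 6 1 8 3 7

Chase each element through t then s: 1 → 8 → 2; 2 → 5 → 4; 3 → 2 → 5; 4 → 7 → 6; 5 → 6 → 1; 6 → 1 → 8; 7 → 3 → 3; 8 → 4 → 7.
Collecting the images, st = [2 4 5 6 1 8 3 7].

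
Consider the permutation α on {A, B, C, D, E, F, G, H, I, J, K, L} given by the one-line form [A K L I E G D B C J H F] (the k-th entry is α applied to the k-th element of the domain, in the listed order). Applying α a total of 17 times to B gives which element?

Tracing B → K → … returns to B after 3 steps, so B lies in a 3-cycle (B, K, H).
On a 3-cycle, α^3 is the identity, so α^17 = α^2 there (17 ≡ 2 mod 3).
Advancing 2 steps from B: B → K → H.

H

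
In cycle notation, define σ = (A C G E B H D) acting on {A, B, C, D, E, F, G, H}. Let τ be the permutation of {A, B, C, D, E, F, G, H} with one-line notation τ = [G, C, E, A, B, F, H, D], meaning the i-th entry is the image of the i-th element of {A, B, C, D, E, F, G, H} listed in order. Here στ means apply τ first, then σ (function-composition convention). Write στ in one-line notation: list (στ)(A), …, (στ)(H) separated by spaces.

E G B C H F D A

For each element, apply τ then σ: A → G → E; B → C → G; C → E → B; D → A → C; E → B → H; F → F → F; G → H → D; H → D → A.
Collecting the images, στ = [E G B C H F D A].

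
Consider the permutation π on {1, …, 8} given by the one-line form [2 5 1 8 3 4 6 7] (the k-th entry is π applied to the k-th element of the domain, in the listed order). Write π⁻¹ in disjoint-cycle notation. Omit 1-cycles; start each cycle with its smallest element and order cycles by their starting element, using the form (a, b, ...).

The cycle decomposition of π is (1, 2, 5, 3)(4, 8, 7, 6).
Reversing each cycle (and rotating so the smallest element leads) gives π⁻¹ = (1, 3, 5, 2)(4, 6, 7, 8).

(1, 3, 5, 2)(4, 6, 7, 8)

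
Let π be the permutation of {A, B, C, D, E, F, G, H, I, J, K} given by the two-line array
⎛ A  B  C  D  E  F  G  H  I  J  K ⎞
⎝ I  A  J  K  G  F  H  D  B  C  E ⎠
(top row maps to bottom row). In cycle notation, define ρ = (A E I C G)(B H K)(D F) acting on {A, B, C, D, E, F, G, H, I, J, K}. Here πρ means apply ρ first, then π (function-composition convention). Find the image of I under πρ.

J

ρ(I) = C, then π(C) = J; composing gives (πρ)(I) = J.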